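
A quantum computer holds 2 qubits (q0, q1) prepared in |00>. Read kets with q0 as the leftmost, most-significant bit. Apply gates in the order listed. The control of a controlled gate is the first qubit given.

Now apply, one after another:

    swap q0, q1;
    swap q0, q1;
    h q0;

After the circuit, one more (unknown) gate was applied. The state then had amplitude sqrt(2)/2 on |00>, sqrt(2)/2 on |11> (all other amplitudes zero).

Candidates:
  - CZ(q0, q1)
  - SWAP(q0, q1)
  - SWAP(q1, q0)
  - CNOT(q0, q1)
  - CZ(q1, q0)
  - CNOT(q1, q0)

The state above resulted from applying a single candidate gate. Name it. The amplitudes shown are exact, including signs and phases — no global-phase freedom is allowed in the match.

The applied gate was CNOT(q0, q1).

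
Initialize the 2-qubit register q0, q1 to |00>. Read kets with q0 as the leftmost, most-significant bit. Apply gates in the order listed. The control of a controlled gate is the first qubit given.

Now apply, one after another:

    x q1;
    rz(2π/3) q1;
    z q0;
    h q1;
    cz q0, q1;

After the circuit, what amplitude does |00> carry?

The amplitude on |00> is sqrt(2)*exp(I*pi/3)/2.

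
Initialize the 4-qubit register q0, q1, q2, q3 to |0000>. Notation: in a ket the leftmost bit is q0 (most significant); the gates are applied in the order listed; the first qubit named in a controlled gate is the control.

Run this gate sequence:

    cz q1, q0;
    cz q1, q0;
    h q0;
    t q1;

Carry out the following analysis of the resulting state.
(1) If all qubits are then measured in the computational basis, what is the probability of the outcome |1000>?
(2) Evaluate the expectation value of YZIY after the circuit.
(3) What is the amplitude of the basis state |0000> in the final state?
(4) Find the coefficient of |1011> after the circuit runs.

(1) The probability of measuring |1000> is 1/2. Key observation: gates 1-2 undo each other exactly, leaving only the rest of the circuit to track.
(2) The observable YZIY averages to 0.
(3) The final state's coefficient on |0000> equals sqrt(2)/2.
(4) |1011> carries amplitude 0 in the final state.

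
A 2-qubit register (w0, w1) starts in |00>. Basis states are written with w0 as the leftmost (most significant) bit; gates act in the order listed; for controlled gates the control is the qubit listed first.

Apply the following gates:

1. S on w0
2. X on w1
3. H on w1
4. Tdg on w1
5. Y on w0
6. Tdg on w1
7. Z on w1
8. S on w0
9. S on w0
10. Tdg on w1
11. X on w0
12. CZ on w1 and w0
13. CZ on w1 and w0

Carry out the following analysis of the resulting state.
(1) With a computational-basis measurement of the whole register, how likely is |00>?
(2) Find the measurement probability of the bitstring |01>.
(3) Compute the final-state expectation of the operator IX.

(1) A full measurement returns |00> with probability 1/2.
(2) The probability of measuring |01> is 1/2.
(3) In the final state, IX has expectation -sqrt(2)/2.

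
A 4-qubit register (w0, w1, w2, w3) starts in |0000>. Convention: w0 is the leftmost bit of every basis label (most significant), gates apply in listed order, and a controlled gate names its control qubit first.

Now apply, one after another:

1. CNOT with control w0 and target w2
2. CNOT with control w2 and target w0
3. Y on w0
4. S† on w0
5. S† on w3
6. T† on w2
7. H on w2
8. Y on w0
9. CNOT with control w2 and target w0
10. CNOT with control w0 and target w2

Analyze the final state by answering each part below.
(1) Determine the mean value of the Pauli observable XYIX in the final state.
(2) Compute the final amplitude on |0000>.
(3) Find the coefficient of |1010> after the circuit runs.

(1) The observable XYIX averages to 0.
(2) The final state's coefficient on |0000> equals -sqrt(2)*I/2.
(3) |1010> carries amplitude 0 in the final state.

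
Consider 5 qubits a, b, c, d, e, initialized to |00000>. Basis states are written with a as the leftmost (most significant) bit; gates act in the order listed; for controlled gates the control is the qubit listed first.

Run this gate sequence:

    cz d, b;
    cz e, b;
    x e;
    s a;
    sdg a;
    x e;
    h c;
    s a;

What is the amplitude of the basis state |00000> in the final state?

The amplitude on |00000> is sqrt(2)/2. Key observation: the block from step 3 through step 6 cancels to the identity and can be dropped.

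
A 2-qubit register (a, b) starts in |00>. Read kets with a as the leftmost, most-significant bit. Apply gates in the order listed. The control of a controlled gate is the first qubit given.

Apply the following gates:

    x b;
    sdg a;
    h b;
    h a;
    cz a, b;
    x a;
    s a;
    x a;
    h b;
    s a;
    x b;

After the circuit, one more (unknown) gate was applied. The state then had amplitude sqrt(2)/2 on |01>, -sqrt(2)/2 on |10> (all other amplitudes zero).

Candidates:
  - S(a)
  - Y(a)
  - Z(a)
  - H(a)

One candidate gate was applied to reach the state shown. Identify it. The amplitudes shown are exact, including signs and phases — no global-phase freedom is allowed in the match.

The applied gate was Y(a).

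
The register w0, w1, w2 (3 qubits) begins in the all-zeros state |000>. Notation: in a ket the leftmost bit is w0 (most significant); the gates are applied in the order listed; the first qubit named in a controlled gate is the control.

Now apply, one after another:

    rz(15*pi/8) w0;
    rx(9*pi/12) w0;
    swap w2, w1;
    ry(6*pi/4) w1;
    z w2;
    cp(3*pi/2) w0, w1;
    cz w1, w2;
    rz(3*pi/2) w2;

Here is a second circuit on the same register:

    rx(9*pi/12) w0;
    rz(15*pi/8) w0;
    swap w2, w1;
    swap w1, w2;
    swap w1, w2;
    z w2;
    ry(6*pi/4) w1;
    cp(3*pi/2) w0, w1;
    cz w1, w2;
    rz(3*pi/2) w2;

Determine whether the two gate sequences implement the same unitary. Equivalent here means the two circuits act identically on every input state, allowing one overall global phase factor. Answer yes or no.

No — the two circuits implement different unitaries, even allowing a global phase.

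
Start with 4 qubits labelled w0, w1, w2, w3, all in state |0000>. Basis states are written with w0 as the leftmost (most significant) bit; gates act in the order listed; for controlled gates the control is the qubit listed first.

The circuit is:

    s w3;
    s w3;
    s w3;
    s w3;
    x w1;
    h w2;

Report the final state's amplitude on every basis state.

The resulting statevector has amplitude sqrt(2)/2 on |0100>, sqrt(2)/2 on |0110>, and 0 on every other basis state. Key observation: gates 1-4 undo each other exactly, leaving only the rest of the circuit to track.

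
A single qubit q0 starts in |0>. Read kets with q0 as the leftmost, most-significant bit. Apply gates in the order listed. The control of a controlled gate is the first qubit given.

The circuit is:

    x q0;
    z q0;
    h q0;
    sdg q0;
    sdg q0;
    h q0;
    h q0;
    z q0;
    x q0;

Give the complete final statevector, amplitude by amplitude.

After the circuit, the state carries amplitude sqrt(2)/2 on |0>, -sqrt(2)/2 on |1>.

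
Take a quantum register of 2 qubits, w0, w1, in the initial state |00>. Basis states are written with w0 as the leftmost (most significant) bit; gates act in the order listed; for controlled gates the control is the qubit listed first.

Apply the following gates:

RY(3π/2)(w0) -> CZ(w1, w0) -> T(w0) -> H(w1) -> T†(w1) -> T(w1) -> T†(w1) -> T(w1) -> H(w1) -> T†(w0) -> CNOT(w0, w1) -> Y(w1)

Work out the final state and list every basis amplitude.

The final amplitudes are 0 on |00>, -sqrt(2)*I/2 on |01>, -sqrt(2)*I/2 on |10>, 0 on |11>. Key observation: gates 3-10 undo each other exactly, leaving only the rest of the circuit to track.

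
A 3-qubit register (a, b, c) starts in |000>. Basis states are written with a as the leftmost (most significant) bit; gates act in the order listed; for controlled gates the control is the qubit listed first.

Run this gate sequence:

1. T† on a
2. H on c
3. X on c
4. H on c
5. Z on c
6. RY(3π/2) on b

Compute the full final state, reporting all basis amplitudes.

The resulting statevector has amplitude -sqrt(2)/2 on |000>, sqrt(2)/2 on |010>, and 0 on every other basis state. Key observation: steps 2-5 multiply out to the identity, so the circuit reduces to the remaining gates.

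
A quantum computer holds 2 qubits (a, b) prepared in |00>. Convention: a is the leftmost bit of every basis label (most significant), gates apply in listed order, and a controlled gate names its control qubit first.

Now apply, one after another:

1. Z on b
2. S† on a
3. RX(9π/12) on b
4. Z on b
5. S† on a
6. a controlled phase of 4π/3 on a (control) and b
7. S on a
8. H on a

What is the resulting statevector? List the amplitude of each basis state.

After the circuit, the state carries amplitude sqrt(4 - 2*sqrt(2))/4 on |00>, I*sqrt(2*sqrt(2) + 4)/4 on |01>, sqrt(4 - 2*sqrt(2))/4 on |10>, I*sqrt(2*sqrt(2) + 4)/4 on |11>.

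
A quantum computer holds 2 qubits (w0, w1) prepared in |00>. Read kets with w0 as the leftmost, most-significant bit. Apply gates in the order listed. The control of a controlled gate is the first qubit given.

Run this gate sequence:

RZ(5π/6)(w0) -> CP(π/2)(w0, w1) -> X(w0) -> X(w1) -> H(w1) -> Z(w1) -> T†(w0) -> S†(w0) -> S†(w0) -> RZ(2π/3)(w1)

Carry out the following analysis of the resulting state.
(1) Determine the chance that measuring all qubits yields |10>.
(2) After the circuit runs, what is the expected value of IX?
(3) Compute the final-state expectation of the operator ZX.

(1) The probability of measuring |10> is 1/2.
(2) The expectation value of IX is -1/2.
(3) The observable ZX averages to 1/2.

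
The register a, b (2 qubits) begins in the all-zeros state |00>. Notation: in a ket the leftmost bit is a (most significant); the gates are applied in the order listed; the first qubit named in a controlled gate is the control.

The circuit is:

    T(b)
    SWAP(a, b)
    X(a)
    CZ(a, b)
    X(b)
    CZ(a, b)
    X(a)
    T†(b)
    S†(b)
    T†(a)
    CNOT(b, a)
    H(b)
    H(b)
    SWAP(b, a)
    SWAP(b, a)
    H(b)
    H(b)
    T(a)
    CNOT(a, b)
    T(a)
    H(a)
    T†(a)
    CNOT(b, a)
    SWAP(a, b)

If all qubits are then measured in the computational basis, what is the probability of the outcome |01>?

A full measurement returns |01> with probability 1/2.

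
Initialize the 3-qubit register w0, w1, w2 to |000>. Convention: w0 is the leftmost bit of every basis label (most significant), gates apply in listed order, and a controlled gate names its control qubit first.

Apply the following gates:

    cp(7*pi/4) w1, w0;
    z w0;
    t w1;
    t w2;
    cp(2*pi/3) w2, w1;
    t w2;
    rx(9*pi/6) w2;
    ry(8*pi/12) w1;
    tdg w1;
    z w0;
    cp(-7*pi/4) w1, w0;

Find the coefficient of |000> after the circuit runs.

|000> carries amplitude -sqrt(2)/4 in the final state.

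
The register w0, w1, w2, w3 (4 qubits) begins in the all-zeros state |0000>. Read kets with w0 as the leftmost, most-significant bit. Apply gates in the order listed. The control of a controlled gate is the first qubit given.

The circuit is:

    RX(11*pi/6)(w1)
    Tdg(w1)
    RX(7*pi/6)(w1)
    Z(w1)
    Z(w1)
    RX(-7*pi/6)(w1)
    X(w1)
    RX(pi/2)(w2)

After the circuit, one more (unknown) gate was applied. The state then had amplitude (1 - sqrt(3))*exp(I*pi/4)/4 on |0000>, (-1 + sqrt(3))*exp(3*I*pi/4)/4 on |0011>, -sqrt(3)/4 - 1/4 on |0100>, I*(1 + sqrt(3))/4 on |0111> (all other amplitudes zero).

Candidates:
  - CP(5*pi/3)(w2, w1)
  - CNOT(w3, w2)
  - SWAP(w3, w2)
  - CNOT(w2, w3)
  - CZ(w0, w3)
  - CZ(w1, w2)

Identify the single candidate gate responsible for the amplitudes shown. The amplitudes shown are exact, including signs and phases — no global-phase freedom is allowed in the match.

The unique candidate consistent with the amplitudes is CNOT(w2, w3). Key observation: gates 3-6 undo each other exactly, leaving only the rest of the circuit to track.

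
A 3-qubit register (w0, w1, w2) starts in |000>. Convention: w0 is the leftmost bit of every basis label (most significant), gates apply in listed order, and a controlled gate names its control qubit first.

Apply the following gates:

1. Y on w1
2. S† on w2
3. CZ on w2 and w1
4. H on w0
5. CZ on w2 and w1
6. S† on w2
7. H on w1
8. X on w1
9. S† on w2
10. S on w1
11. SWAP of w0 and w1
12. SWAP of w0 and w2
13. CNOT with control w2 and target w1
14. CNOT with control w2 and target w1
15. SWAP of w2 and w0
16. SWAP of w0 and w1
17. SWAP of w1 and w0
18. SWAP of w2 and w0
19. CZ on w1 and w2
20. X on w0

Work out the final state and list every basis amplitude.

After the circuit, the state carries amplitude 0 on |000>, 0 on |001>, 0 on |010>, 0 on |011>, -I/2 on |100>, -1/2 on |101>, -I/2 on |110>, 1/2 on |111>. Key observation: steps 13-14 multiply out to the identity, so the circuit reduces to the remaining gates.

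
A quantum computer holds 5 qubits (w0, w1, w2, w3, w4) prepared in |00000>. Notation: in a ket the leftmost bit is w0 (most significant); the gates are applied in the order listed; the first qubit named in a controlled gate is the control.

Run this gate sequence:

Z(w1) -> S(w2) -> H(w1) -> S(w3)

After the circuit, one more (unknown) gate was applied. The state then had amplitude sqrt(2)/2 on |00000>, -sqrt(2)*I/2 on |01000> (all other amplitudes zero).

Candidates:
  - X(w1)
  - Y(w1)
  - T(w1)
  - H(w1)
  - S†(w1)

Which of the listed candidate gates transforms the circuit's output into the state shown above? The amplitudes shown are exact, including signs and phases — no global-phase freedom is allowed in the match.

The applied gate was S†(w1).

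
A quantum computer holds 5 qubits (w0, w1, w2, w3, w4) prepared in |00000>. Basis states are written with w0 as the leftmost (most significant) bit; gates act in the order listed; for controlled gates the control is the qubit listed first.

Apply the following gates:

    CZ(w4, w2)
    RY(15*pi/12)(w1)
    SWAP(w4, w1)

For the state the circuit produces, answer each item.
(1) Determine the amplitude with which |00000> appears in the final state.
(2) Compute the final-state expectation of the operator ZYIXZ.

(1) |00000> carries amplitude -sqrt(2 - sqrt(2))/2 in the final state.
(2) The expectation value of ZYIXZ is 0.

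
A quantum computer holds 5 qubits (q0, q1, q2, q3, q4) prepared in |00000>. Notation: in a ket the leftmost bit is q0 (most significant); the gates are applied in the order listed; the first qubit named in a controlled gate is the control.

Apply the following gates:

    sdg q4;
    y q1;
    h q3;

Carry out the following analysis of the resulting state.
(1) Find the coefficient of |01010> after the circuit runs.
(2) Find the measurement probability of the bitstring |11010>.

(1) |01010> carries amplitude sqrt(2)*I/2 in the final state.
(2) The probability of measuring |11010> is 0.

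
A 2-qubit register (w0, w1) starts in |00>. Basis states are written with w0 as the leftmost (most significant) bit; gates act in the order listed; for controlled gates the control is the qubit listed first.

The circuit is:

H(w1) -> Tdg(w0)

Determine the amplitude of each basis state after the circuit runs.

The final amplitudes are sqrt(2)/2 on |00>, sqrt(2)/2 on |01>, 0 on |10>, 0 on |11>.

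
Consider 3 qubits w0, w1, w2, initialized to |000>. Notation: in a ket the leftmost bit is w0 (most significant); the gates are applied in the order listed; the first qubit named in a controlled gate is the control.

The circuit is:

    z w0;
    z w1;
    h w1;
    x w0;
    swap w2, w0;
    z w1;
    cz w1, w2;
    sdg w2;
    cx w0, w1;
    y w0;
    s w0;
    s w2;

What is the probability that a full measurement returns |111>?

A full measurement returns |111> with probability 1/2.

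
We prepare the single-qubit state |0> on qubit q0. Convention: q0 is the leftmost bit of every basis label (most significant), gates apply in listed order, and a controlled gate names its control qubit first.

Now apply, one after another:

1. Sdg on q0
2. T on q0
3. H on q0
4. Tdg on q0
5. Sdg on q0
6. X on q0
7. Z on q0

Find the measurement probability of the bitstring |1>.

A full measurement returns |1> with probability 1/2.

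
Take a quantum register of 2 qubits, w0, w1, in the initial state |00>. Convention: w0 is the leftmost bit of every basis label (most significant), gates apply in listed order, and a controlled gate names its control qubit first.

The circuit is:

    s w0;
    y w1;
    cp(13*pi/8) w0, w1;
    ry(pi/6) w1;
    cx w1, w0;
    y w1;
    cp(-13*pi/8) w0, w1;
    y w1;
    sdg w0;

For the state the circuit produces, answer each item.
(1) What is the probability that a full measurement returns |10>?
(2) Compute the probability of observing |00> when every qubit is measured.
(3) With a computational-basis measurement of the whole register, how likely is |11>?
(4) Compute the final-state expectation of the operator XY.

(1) A full measurement returns |10> with probability 0.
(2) A full measurement returns |00> with probability 1/2 - sqrt(3)/4.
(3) Outcome |11> occurs with probability sqrt(3)/4 + 1/2.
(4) The observable XY averages to 1/2.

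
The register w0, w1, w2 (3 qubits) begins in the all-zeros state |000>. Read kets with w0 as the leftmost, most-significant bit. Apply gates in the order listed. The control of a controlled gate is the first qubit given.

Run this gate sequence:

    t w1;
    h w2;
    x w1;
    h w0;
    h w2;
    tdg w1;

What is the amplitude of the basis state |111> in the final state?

The final state's coefficient on |111> equals 0.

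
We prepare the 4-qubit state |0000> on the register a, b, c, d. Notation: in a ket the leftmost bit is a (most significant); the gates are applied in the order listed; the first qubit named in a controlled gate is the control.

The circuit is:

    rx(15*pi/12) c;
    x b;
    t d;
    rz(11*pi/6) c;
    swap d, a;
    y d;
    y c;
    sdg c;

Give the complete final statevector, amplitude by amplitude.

The resulting statevector has amplitude sqrt(sqrt(2) + 2)*exp(5*I*pi/12)/2 on |0101>, sqrt(2 - sqrt(2))*exp(7*I*pi/12)/2 on |0111>, and 0 on every other basis state.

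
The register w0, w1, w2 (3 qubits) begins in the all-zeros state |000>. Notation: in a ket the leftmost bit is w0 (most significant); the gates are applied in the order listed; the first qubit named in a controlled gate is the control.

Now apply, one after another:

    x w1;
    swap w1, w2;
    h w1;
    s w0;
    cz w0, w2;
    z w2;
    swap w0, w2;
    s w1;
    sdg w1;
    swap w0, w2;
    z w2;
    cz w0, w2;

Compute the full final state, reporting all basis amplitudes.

The final amplitudes are sqrt(2)/2 on |001>, sqrt(2)/2 on |011>, and 0 on every other basis state.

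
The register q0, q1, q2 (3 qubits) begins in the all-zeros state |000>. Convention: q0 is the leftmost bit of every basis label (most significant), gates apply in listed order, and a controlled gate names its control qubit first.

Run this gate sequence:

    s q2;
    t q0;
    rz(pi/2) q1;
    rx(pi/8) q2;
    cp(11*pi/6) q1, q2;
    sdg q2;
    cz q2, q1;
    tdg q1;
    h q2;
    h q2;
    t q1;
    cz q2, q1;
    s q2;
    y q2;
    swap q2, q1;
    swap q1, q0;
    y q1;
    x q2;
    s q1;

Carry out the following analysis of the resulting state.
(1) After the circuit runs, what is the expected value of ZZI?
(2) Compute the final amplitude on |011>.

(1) In the final state, ZZI has expectation sqrt(sqrt(2) + 2)/2. Key observation: the block from step 6 through step 13 cancels to the identity and can be dropped.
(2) The final state's coefficient on |011> equals -exp(3*I*pi/4)*sin(pi/16).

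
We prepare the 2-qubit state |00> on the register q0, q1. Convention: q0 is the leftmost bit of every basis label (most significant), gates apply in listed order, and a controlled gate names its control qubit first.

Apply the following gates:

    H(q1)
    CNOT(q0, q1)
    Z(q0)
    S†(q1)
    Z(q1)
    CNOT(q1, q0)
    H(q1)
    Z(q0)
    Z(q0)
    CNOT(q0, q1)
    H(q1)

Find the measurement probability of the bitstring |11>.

Outcome |11> occurs with probability 1/2.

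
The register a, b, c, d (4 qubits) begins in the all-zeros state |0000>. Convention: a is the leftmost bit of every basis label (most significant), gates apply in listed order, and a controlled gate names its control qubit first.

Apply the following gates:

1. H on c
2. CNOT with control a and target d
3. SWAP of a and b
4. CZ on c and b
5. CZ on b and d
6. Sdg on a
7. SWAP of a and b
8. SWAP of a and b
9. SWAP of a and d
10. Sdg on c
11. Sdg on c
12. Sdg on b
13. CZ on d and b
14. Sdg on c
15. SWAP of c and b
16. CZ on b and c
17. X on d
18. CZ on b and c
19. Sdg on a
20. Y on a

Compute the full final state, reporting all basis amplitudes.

The final amplitudes are sqrt(2)*I/2 on |1001>, -sqrt(2)/2 on |1101>, and 0 on every other basis state.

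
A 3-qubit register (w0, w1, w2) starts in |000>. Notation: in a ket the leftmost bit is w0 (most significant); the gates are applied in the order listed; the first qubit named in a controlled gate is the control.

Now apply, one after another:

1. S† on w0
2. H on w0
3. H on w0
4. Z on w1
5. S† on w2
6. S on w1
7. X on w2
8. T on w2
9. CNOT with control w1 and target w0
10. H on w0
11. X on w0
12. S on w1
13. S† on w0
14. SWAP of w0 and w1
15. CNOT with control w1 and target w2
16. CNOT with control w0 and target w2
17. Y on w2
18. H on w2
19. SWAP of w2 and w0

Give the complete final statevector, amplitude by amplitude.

After the circuit, the state carries amplitude -exp(3*I*pi/4)/2 on |000>, 0 on |001>, exp(I*pi/4)/2 on |010>, 0 on |011>, -exp(3*I*pi/4)/2 on |100>, 0 on |101>, -exp(I*pi/4)/2 on |110>, 0 on |111>.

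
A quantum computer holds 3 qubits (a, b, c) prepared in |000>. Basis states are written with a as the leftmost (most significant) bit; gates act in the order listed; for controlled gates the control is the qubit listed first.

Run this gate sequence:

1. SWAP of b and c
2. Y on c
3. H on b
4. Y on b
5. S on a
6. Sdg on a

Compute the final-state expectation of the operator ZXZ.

The observable ZXZ averages to 1.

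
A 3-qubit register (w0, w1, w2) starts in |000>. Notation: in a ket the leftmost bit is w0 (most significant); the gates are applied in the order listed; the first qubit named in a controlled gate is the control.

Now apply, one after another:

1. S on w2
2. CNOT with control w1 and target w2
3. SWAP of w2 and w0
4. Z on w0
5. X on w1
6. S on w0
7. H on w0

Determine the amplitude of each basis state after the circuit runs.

The final amplitudes are sqrt(2)/2 on |010>, sqrt(2)/2 on |110>, and 0 on every other basis state.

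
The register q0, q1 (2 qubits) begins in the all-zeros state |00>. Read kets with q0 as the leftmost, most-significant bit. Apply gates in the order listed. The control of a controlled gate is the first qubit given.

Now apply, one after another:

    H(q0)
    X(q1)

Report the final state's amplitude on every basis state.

The resulting statevector has amplitude 0 on |00>, sqrt(2)/2 on |01>, 0 on |10>, sqrt(2)/2 on |11>.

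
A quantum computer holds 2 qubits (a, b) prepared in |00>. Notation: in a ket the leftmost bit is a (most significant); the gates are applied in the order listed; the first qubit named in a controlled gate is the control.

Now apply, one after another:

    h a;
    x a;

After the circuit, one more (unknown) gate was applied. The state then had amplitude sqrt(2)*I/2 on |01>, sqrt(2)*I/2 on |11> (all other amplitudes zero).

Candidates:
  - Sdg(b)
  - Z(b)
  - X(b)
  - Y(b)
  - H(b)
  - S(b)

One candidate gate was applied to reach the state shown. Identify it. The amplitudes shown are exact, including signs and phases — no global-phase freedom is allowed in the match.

It was Y(b) that produced the state shown.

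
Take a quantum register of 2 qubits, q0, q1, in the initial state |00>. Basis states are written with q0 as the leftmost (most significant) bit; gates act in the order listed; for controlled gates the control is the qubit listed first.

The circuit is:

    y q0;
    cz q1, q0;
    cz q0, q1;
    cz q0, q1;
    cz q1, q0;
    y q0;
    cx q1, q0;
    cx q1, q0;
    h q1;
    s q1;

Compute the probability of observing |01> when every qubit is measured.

A full measurement returns |01> with probability 1/2. Key observation: gates 1-6 undo each other exactly, leaving only the rest of the circuit to track.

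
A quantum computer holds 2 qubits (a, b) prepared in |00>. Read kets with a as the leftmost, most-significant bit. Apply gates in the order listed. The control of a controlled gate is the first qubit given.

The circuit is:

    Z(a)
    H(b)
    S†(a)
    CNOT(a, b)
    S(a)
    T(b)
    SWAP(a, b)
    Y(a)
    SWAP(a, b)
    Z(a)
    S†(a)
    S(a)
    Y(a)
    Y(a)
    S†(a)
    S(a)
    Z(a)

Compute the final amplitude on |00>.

The final state's coefficient on |00> equals -sqrt(2)*exp(3*I*pi/4)/2. Key observation: gates 10-17 undo each other exactly, leaving only the rest of the circuit to track.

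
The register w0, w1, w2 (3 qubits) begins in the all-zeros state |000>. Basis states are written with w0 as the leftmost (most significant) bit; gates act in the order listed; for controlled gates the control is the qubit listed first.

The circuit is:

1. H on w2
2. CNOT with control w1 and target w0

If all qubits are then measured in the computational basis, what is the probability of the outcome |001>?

Outcome |001> occurs with probability 1/2.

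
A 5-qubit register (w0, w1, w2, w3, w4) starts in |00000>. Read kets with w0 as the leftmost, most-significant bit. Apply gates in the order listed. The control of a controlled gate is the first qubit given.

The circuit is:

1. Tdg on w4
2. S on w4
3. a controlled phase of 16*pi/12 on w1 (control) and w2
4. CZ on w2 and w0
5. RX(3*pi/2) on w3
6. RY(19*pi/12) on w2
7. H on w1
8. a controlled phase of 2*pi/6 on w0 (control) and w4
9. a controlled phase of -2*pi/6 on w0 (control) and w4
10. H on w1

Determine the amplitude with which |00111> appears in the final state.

The amplitude on |00111> is 0. Key observation: steps 7-10 multiply out to the identity, so the circuit reduces to the remaining gates.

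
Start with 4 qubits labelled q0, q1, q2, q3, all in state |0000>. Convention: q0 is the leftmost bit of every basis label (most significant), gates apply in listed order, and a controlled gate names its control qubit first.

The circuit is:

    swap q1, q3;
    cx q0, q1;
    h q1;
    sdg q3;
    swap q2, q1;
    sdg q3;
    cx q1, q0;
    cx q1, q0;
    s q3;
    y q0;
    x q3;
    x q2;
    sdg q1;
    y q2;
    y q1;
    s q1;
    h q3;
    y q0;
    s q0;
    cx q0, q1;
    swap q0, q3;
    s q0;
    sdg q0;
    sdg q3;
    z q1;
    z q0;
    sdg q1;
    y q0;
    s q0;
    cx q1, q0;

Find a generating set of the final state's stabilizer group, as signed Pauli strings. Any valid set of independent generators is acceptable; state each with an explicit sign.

One valid set of independent stabilizer generators is +YIII, -IIXI, -IZII, +IIIZ (any independent generating set of the same group is equally correct). Key observation: gates 6-9 undo each other exactly, leaving only the rest of the circuit to track.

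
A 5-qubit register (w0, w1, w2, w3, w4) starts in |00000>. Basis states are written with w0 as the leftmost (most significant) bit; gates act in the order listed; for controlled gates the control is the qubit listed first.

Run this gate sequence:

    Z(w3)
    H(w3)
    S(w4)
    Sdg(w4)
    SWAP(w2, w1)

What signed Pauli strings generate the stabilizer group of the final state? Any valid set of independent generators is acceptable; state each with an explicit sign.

One valid set of independent stabilizer generators is +IIIXI, +ZIIII, +IZIII, +IIZII, +IIIIZ (any independent generating set of the same group is equally correct). Key observation: gates 3-4 undo each other exactly, leaving only the rest of the circuit to track.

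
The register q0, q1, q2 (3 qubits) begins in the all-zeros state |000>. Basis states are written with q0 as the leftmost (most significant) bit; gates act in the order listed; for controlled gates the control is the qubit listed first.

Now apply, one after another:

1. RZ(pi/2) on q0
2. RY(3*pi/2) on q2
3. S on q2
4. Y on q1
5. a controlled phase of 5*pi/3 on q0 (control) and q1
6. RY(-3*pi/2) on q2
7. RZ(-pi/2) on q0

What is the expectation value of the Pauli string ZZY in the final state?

The expectation value of ZZY is 1.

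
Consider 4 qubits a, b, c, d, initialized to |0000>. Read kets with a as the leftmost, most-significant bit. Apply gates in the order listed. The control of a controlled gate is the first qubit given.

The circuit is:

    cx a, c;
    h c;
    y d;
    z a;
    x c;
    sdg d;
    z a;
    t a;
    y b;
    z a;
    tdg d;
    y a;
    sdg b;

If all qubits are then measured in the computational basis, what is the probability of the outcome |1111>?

Outcome |1111> occurs with probability 1/2.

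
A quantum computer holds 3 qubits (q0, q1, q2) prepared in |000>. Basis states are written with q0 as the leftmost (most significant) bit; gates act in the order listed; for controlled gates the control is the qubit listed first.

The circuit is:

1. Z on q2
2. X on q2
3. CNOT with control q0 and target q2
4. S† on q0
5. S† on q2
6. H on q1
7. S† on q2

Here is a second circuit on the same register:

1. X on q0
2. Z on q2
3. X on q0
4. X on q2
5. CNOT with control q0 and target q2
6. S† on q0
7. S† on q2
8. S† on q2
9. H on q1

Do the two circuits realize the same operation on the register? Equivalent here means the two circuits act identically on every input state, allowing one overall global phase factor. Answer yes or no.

Yes, they are equivalent — the unitaries differ by at most a global phase.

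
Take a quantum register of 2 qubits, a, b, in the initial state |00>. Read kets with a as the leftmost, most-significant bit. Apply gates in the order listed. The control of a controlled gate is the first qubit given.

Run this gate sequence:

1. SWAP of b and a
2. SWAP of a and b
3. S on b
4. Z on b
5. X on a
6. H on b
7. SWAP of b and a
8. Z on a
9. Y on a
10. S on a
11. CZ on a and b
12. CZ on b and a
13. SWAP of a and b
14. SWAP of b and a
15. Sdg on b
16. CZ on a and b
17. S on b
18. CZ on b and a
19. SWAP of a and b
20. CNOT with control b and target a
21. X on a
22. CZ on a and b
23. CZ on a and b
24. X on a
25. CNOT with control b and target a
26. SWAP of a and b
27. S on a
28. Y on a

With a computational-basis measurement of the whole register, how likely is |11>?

Outcome |11> occurs with probability 1/2. Key observation: steps 19-26 multiply out to the identity, so the circuit reduces to the remaining gates.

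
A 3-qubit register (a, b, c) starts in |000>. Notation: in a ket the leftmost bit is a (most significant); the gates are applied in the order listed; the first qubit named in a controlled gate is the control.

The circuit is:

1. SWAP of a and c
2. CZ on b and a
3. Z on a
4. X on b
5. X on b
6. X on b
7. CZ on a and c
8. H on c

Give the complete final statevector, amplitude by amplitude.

After the circuit, the state carries amplitude sqrt(2)/2 on |010>, sqrt(2)/2 on |011>, and 0 on every other basis state.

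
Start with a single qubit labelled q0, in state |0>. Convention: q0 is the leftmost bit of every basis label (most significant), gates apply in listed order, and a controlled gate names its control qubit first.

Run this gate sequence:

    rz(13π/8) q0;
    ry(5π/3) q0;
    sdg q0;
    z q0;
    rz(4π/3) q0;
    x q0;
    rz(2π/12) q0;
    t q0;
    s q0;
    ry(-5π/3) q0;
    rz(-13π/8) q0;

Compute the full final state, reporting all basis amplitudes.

The resulting statevector has amplitude sqrt(3)*(-exp(I*pi/6) + exp(I*pi/12))/4 on |0>, (1 + 3*exp(I*pi/12))*exp(11*I*pi/24)/4 on |1>.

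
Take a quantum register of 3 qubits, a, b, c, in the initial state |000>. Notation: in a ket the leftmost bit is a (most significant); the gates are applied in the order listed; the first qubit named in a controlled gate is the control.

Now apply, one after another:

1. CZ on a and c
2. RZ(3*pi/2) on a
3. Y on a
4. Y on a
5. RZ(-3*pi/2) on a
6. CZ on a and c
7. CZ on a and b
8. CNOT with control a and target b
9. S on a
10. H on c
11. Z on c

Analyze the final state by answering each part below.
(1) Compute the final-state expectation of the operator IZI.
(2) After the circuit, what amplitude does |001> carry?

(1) In the final state, IZI has expectation 1. Key observation: steps 1-6 multiply out to the identity, so the circuit reduces to the remaining gates.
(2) The amplitude on |001> is -sqrt(2)/2.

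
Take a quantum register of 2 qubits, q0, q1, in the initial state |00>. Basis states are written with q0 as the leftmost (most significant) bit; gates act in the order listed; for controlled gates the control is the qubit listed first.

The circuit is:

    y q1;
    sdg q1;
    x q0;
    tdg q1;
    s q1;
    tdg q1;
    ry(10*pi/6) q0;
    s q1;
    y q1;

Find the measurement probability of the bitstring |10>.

Outcome |10> occurs with probability 3/4.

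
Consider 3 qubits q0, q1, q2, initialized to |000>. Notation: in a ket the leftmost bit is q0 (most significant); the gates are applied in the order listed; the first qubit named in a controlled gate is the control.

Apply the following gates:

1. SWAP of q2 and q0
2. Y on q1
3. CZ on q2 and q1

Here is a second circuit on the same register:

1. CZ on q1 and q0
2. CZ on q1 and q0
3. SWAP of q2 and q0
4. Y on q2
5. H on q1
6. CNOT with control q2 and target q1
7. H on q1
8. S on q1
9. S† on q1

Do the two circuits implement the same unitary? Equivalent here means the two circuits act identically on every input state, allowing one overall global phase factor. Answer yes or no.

No: there is an input state on which the two circuits produce genuinely different outputs (not merely differing by a phase).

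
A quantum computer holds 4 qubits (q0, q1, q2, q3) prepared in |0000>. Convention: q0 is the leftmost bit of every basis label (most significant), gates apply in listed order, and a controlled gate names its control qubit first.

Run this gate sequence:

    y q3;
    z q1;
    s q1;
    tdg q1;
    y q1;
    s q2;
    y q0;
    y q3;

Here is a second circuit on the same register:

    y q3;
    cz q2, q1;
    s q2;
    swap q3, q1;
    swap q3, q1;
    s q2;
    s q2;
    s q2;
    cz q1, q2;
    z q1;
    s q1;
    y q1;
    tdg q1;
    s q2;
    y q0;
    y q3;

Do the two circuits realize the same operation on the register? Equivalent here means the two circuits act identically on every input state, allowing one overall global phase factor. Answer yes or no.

No — the two circuits implement different unitaries, even allowing a global phase.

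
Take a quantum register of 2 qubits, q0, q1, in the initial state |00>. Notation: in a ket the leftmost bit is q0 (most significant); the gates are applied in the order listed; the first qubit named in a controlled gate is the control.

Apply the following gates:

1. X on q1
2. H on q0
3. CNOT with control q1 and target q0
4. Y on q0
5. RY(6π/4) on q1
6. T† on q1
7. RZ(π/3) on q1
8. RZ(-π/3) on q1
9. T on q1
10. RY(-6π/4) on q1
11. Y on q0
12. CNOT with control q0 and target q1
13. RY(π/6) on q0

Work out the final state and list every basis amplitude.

After the circuit, the state carries amplitude 1/4 - sqrt(3)/4 on |00>, 1/4 + sqrt(3)/4 on |01>, 1/4 + sqrt(3)/4 on |10>, -1/4 + sqrt(3)/4 on |11>. Key observation: the block from step 4 through step 11 cancels to the identity and can be dropped.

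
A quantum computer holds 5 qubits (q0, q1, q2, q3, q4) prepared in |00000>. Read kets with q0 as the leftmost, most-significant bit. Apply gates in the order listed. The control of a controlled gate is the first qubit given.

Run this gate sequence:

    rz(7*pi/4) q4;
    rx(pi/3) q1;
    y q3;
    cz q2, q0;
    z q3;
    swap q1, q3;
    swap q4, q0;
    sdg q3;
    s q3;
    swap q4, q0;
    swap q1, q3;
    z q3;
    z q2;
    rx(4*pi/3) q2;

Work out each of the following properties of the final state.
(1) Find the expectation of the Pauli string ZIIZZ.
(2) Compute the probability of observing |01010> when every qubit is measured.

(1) In the final state, ZIIZZ has expectation -1. Key observation: gates 5-12 undo each other exactly, leaving only the rest of the circuit to track.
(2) Outcome |01010> occurs with probability 1/16.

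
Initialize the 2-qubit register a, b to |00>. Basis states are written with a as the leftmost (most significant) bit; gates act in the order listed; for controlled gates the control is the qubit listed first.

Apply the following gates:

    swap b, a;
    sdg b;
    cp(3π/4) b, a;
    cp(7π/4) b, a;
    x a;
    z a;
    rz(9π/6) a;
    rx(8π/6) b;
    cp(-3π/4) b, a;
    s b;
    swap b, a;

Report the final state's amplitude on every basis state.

After the circuit, the state carries amplitude 0 on |00>, exp(3*I*pi/4)/2 on |01>, 0 on |10>, -sqrt(3)/2 on |11>.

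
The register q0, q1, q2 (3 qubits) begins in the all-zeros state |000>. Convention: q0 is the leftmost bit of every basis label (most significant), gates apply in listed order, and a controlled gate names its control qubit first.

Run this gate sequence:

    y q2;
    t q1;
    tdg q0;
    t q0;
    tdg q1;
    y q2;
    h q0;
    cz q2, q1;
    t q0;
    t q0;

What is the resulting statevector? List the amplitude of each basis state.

The resulting statevector has amplitude sqrt(2)/2 on |000>, sqrt(2)*I/2 on |100>, and 0 on every other basis state.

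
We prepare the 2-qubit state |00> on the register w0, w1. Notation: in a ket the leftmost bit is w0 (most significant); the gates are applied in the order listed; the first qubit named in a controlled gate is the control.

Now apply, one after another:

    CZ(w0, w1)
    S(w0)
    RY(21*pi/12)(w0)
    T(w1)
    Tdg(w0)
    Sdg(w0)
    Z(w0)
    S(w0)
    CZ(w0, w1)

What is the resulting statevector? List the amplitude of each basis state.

After the circuit, the state carries amplitude -sqrt(sqrt(2) + 2)/2 on |00>, 0 on |01>, sqrt(2 - sqrt(2))*exp(3*I*pi/4)/2 on |10>, 0 on |11>.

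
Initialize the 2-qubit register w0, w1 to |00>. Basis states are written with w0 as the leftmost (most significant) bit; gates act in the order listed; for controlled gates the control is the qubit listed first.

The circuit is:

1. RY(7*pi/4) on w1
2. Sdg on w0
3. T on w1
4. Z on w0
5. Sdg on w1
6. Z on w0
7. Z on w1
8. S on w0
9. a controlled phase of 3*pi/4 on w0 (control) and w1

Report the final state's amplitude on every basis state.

The resulting statevector has amplitude -sqrt(sqrt(2) + 2)/2 on |00>, sqrt(2 - sqrt(2))*exp(3*I*pi/4)/2 on |01>, 0 on |10>, 0 on |11>.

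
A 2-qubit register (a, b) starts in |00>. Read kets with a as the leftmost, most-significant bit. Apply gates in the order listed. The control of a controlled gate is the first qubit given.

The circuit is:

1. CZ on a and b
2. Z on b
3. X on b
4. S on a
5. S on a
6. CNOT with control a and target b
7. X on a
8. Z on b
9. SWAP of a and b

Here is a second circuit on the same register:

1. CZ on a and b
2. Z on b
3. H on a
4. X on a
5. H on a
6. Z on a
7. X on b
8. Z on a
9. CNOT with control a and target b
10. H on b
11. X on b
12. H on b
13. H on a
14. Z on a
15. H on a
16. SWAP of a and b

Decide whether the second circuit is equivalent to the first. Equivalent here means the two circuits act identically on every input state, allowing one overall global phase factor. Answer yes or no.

Yes, they are equivalent — the unitaries differ by at most a global phase.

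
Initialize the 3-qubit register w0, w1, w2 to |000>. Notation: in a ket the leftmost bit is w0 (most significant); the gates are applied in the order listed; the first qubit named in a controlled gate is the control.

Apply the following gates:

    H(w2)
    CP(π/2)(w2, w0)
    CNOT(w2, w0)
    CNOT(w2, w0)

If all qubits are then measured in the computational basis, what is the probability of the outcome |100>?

The probability of measuring |100> is 0. Key observation: the block from step 3 through step 4 cancels to the identity and can be dropped.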